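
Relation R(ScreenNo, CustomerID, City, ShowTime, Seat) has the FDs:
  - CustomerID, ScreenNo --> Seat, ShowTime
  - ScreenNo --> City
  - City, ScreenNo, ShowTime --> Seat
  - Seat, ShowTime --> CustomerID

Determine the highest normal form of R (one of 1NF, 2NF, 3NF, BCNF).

1NF

Candidate keys: {CustomerID, ScreenNo}, {ScreenNo, ShowTime}. Prime attributes: {CustomerID, ScreenNo, ShowTime}.
ScreenNo --> City: {ScreenNo}⁺ = {City, ScreenNo}, which is not all of the attributes, so the left side is not a superkey — BCNF is violated.
ScreenNo --> City determines the non-prime attribute {City} from a non-superkey — 3NF is violated.
{ScreenNo} is a proper subset of the key {CustomerID, ScreenNo}, and {ScreenNo}⁺ contains the non-prime attribute {City} — a partial dependency, so 2NF is violated.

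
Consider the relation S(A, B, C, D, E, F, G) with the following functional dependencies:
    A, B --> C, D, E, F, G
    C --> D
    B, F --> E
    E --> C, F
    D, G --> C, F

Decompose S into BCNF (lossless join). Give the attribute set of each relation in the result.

Candidate key of the original relation: {A, B}.
Within {A, B, C, D, E, F, G}: {C}⁺ ∩ {A, B, C, D, E, F, G} = {C, D}, not the whole set, so C --> D violates BCNF; decompose into {C, D} and {A, B, C, E, F, G}.
{C, D}: every determinant is a superkey — BCNF.
Within {A, B, C, E, F, G}: {B, F}⁺ ∩ {A, B, C, E, F, G} = {B, C, E, F}, not the whole set, so B, F --> C, E violates BCNF; decompose into {B, C, E, F} and {A, B, F, G}.
Within {B, C, E, F}: {E}⁺ ∩ {B, C, E, F} = {C, E, F}, not the whole set, so E --> C, F violates BCNF; decompose into {C, E, F} and {B, E}.
{C, E, F}: every determinant is a superkey — BCNF.
{B, E}: every determinant is a superkey — BCNF.
{A, B, F, G}: every determinant is a superkey — BCNF.

{A, B, F, G}; {B, E}; {C, D}; {C, E, F}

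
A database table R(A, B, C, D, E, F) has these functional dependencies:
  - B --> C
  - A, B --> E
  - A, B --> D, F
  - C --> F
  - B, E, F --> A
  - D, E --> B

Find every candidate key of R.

{A, B}⁺ = {A, B, C, D, E, F} — all of the relation — so {A, B} is a candidate key.
{B, E}⁺ = {A, B, C, D, E, F} — all of the relation — so {B, E} is a candidate key.
{D, E}⁺ = {A, B, C, D, E, F} — all of the relation — so {D, E} is a candidate key.
These are minimal and exhaustive — every other superkey contains one of them.

{A, B}, {B, E}, {D, E}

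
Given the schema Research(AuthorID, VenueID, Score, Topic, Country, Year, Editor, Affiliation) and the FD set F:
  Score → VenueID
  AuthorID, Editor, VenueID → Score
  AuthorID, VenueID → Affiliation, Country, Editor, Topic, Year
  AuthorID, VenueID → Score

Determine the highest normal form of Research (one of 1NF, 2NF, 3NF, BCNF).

3NF

Candidate keys: {AuthorID, Score}, {AuthorID, VenueID}. Prime attributes: {AuthorID, Score, VenueID}.
Score → VenueID: {Score}⁺ = {Score, VenueID}, which is not all of the attributes, so the left side is not a superkey — BCNF is violated.
Its right-hand attributes {VenueID} are all prime, as are those of every other non-superkey FD — the relation is in 3NF.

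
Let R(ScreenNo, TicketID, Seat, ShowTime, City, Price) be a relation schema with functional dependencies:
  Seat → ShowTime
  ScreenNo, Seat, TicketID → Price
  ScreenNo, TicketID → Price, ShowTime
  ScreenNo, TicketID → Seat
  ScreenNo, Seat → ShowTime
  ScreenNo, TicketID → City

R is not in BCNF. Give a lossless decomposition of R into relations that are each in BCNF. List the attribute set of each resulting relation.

{City, Price, ScreenNo, Seat, TicketID}; {Seat, ShowTime}

Candidate key of the original relation: {ScreenNo, TicketID}.
Within {City, Price, ScreenNo, Seat, ShowTime, TicketID}: {Seat}⁺ ∩ {City, Price, ScreenNo, Seat, ShowTime, TicketID} = {Seat, ShowTime}, not the whole set, so Seat → ShowTime violates BCNF; decompose into {Seat, ShowTime} and {City, Price, ScreenNo, Seat, TicketID}.
{Seat, ShowTime}: every determinant is a superkey — BCNF.
{City, Price, ScreenNo, Seat, TicketID}: every determinant is a superkey — BCNF.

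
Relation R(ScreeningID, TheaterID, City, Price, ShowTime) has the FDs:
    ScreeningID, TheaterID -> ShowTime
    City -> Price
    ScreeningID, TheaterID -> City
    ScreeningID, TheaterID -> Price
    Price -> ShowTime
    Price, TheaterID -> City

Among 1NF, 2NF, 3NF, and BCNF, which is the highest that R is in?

Candidate key: {ScreeningID, TheaterID}. Prime attributes: {ScreeningID, TheaterID}.
City -> Price: {City}⁺ = {City, Price, ShowTime}, which is not all of the attributes, so the left side is not a superkey — BCNF is violated.
City -> Price determines the non-prime attribute {Price} from a non-superkey — 3NF is violated.
Checking every proper subset of each key, none determines a non-prime attribute — 2NF is satisfied.

2NF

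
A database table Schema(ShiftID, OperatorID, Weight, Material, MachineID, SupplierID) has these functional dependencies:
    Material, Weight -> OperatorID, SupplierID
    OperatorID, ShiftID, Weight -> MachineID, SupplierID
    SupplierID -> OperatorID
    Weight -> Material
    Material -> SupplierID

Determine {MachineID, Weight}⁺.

{MachineID, Material, OperatorID, SupplierID, Weight}

Start with {MachineID, Weight}.
Weight -> Material applies; add {Material} → now {MachineID, Material, Weight}.
Material -> SupplierID applies; add {SupplierID} → now {MachineID, Material, SupplierID, Weight}.
Material, Weight -> OperatorID, SupplierID applies; add {OperatorID} → now {MachineID, Material, OperatorID, SupplierID, Weight}.
No further FD applies.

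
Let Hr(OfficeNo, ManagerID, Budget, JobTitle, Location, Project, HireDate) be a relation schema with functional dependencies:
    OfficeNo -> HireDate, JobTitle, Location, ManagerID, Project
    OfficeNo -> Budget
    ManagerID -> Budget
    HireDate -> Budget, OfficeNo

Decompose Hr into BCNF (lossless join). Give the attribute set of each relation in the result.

{Budget, ManagerID}; {HireDate, JobTitle, Location, ManagerID, OfficeNo, Project}

Candidate keys of the original relation: {HireDate}, {OfficeNo}.
Within {Budget, HireDate, JobTitle, Location, ManagerID, OfficeNo, Project}: {ManagerID}⁺ ∩ {Budget, HireDate, JobTitle, Location, ManagerID, OfficeNo, Project} = {Budget, ManagerID}, not the whole set, so ManagerID -> Budget violates BCNF; decompose into {Budget, ManagerID} and {HireDate, JobTitle, Location, ManagerID, OfficeNo, Project}.
{Budget, ManagerID} has no BCNF violation.
{HireDate, JobTitle, Location, ManagerID, OfficeNo, Project} has no BCNF violation.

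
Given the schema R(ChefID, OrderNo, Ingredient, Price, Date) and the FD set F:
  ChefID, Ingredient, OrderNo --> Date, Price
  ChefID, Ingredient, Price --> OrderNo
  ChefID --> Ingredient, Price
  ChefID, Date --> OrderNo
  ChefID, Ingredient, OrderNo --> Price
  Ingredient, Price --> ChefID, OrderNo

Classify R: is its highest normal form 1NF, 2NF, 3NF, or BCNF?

Candidate keys: {ChefID}, {Ingredient, Price}. Prime attributes: {ChefID, Ingredient, Price}.
Every FD has a superkey on the left, so the relation is in BCNF.

BCNF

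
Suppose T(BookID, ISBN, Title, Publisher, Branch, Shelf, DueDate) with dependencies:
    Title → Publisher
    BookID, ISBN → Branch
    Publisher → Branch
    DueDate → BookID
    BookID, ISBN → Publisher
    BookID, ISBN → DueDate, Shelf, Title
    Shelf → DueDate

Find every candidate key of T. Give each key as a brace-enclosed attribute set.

{BookID, ISBN}, {DueDate, ISBN}, {ISBN, Shelf}

Attributes never on any right-hand side: {ISBN} — every candidate key must contain it.
{BookID, ISBN}⁺ = {BookID, Branch, DueDate, ISBN, Publisher, Shelf, Title} — all of the relation — so {BookID, ISBN} is a candidate key.
{DueDate, ISBN}⁺ = {BookID, Branch, DueDate, ISBN, Publisher, Shelf, Title} — all of the relation — so {DueDate, ISBN} is a candidate key.
{ISBN, Shelf}⁺ = {BookID, Branch, DueDate, ISBN, Publisher, Shelf, Title} — all of the relation — so {ISBN, Shelf} is a candidate key.
Any other superkey properly contains one of these, so there are no further candidate keys.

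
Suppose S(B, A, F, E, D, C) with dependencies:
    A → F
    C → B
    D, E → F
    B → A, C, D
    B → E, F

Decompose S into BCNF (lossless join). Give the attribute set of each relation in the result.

{A, B, C, D, E}; {A, F}

Candidate keys of the original relation: {B}, {C}.
Within {A, B, C, D, E, F}: {A}⁺ ∩ {A, B, C, D, E, F} = {A, F}, not the whole set, so A → F violates BCNF; decompose into {A, F} and {A, B, C, D, E}.
{A, F} has no BCNF violation.
{A, B, C, D, E} has no BCNF violation.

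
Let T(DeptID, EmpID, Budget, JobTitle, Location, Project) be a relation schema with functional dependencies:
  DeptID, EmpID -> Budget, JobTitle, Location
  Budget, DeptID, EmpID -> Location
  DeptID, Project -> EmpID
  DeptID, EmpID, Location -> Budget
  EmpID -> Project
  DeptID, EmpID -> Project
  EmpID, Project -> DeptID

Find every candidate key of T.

{DeptID, Project}, {EmpID}

Closure of {EmpID} is {Budget, DeptID, EmpID, JobTitle, Location, Project}, the whole schema; {EmpID} is a candidate key.
Closure of {DeptID, Project} is {Budget, DeptID, EmpID, JobTitle, Location, Project}, the whole schema; {DeptID, Project} is a candidate key.
Any other superkey properly contains one of these, so there are no further candidate keys.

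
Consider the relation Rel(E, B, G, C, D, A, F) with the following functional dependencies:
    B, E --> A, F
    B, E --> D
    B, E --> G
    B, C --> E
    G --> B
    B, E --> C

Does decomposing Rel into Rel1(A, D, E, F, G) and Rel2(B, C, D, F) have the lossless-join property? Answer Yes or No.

Rel1 ∩ Rel2 = {D, F}; its closure under F is {D, F}.
Rel1 ⊄ {D, F} and Rel2 ⊄ {D, F}, so the split is lossy.

No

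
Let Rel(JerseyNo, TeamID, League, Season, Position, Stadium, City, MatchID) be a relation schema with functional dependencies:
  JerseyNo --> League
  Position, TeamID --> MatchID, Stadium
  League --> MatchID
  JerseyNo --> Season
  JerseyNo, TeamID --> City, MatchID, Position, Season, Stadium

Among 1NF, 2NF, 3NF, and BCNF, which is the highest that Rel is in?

1NF

Candidate key: {JerseyNo, TeamID}. Prime attributes: {JerseyNo, TeamID}.
For JerseyNo --> League we have {JerseyNo}⁺ = {JerseyNo, League, MatchID, Season}; {JerseyNo} is not a superkey, so BCNF fails.
Because {League} is non-prime and the left side of JerseyNo --> League is not a superkey, the relation is not in 3NF.
{JerseyNo} is a proper subset of the key {JerseyNo, TeamID}, and {JerseyNo}⁺ contains the non-prime attributes {League, MatchID, Season} — a partial dependency, so 2NF is violated.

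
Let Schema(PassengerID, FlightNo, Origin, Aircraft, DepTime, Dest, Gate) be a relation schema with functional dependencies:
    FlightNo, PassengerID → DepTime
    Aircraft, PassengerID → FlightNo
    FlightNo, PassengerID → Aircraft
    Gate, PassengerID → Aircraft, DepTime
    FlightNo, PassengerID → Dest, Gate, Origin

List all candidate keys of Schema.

No FD produces {PassengerID}, so it must be in every candidate key.
{Aircraft, PassengerID}⁺ = {Aircraft, DepTime, Dest, FlightNo, Gate, Origin, PassengerID}, which is every attribute, so {Aircraft, PassengerID} is a candidate key.
{FlightNo, PassengerID}⁺ = {Aircraft, DepTime, Dest, FlightNo, Gate, Origin, PassengerID}, which is every attribute, so {FlightNo, PassengerID} is a candidate key.
{Gate, PassengerID}⁺ = {Aircraft, DepTime, Dest, FlightNo, Gate, Origin, PassengerID}, which is every attribute, so {Gate, PassengerID} is a candidate key.
No proper subset of any of these is a key, and no other minimal superkey exists.

{Aircraft, PassengerID}, {FlightNo, PassengerID}, {Gate, PassengerID}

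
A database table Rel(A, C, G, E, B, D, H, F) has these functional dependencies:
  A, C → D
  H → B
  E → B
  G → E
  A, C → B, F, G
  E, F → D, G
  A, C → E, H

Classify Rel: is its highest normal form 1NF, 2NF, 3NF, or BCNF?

2NF

Candidate key: {A, C}. Prime attributes: {A, C}.
H → B breaks BCNF: {H}⁺ = {B, H}, so {H} is not a superkey.
H → B has non-prime {B} on the right and a non-superkey on the left, so 3NF fails.
Checking every proper subset of each key, none determines a non-prime attribute — 2NF is satisfied.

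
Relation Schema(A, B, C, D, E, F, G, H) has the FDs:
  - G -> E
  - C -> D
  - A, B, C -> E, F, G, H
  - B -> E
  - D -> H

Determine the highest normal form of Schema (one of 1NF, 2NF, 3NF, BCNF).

1NF

Candidate key: {A, B, C}. Prime attributes: {A, B, C}.
G -> E breaks BCNF: {G}⁺ = {E, G}, so {G} is not a superkey.
G -> E determines the non-prime attribute {E} from a non-superkey — 3NF is violated.
Since {B} ⊂ {A, B, C} and {B}⁺ ⊇ {E} with {E} non-prime, there is a partial dependency; 2NF fails.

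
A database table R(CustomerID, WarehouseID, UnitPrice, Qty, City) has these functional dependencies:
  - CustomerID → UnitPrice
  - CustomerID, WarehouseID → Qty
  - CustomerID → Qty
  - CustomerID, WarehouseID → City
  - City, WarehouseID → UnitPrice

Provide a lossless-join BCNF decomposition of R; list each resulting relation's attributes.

Candidate key of the original relation: {CustomerID, WarehouseID}.
In {City, CustomerID, Qty, UnitPrice, WarehouseID}, {CustomerID} is not a superkey ({CustomerID}⁺ restricted to this set is {CustomerID, Qty, UnitPrice}), so split on CustomerID → Qty, UnitPrice into {CustomerID, Qty, UnitPrice} and {City, CustomerID, WarehouseID}.
{CustomerID, Qty, UnitPrice} has no BCNF violation.
{City, CustomerID, WarehouseID} has no BCNF violation.

{City, CustomerID, WarehouseID}; {CustomerID, Qty, UnitPrice}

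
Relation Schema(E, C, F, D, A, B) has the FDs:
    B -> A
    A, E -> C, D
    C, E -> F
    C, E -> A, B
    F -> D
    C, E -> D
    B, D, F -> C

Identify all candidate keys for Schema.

{A, E}, {B, E}, {C, E}

{E} never appears on the right of any FD, so every key must include it.
{A, E}⁺ = {A, B, C, D, E, F} — all of the relation — so {A, E} is a candidate key.
{B, E}⁺ = {A, B, C, D, E, F} — all of the relation — so {B, E} is a candidate key.
{C, E}⁺ = {A, B, C, D, E, F} — all of the relation — so {C, E} is a candidate key.
No proper subset of any of these is a key, and no other minimal superkey exists.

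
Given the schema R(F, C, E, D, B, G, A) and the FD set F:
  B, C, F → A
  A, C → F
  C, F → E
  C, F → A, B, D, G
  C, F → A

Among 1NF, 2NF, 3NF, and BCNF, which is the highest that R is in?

Candidate keys: {A, C}, {C, F}. Prime attributes: {A, C, F}.
Every FD has a superkey on the left, so the relation is in BCNF.

BCNF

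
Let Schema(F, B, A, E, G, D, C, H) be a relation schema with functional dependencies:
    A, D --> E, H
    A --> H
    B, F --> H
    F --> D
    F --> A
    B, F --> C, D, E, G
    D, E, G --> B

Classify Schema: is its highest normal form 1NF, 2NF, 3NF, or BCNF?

Candidate keys: {B, F}, {F, G}. Prime attributes: {B, F, G}.
For A, D --> E, H we have {A, D}⁺ = {A, D, E, H}; {A, D} is not a superkey, so BCNF fails.
A, D --> E, H determines the non-prime attributes {E, H} from a non-superkey — 3NF is violated.
{F} is a proper subset of the key {B, F}, and {F}⁺ contains the non-prime attributes {A, D, E, H} — a partial dependency, so 2NF is violated.

1NF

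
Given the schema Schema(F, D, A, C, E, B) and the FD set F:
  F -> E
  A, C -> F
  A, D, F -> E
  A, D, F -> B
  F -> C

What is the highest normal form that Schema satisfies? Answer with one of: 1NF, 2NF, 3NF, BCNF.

1NF

Candidate keys: {A, C, D}, {A, D, F}. Prime attributes: {A, C, D, F}.
F -> E: {F}⁺ = {C, E, F}, which is not all of the attributes, so the left side is not a superkey — BCNF is violated.
F -> E determines the non-prime attribute {E} from a non-superkey — 3NF is violated.
The proper key subset {A, C} of {A, C, D} determines non-prime {E}, so the relation is not even in 2NF.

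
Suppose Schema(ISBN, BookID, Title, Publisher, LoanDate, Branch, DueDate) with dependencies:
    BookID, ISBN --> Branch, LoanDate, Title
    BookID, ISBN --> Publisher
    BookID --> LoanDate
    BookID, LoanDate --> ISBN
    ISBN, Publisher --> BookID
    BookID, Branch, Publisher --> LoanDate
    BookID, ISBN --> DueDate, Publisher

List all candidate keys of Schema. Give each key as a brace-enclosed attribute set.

{BookID}⁺ = {BookID, Branch, DueDate, ISBN, LoanDate, Publisher, Title} — all of the relation — so {BookID} is a candidate key.
{ISBN, Publisher}⁺ = {BookID, Branch, DueDate, ISBN, LoanDate, Publisher, Title} — all of the relation — so {ISBN, Publisher} is a candidate key.
These are minimal and exhaustive — every other superkey contains one of them.

{BookID}, {ISBN, Publisher}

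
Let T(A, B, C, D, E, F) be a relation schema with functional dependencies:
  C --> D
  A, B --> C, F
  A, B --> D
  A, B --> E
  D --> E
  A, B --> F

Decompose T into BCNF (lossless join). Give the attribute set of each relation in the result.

{A, B, C, F}; {C, D}; {D, E}

Candidate key of the original relation: {A, B}.
Within {A, B, C, D, E, F}: {C}⁺ ∩ {A, B, C, D, E, F} = {C, D, E}, not the whole set, so C --> D, E violates BCNF; decompose into {C, D, E} and {A, B, C, F}.
Within {C, D, E}: {D}⁺ ∩ {C, D, E} = {D, E}, not the whole set, so D --> E violates BCNF; decompose into {D, E} and {C, D}.
{D, E}: every determinant is a superkey — BCNF.
{C, D}: every determinant is a superkey — BCNF.
{A, B, C, F}: every determinant is a superkey — BCNF.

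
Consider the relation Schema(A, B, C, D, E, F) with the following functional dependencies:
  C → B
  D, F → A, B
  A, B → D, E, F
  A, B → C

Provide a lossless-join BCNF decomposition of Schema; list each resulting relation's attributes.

Candidate keys of the original relation: {A, B}, {A, C}, {D, F}.
{A, B, C, D, E, F}: {C} determines {B, C} here but is not a superkey — split on C → B, giving {B, C} and {A, C, D, E, F}.
{B, C}: every determinant is a superkey — BCNF.
{A, C, D, E, F}: every determinant is a superkey — BCNF.

{A, C, D, E, F}; {B, C}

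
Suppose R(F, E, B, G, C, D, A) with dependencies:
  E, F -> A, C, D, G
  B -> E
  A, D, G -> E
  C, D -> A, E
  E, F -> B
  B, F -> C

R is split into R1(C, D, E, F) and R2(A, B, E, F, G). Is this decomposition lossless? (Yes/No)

Common attributes: {E, F}; their closure is {A, B, C, D, E, F, G}.
Since R1 ⊆ {A, B, C, D, E, F, G}, the intersection is a superkey of R1; the decomposition is lossless.

Yes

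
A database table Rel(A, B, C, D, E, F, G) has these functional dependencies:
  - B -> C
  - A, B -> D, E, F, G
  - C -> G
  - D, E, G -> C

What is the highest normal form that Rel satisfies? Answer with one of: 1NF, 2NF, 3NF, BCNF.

Candidate key: {A, B}. Prime attributes: {A, B}.
B -> C: {B}⁺ = {B, C, G}, which is not all of the attributes, so the left side is not a superkey — BCNF is violated.
Because {C} is non-prime and the left side of B -> C is not a superkey, the relation is not in 3NF.
The proper key subset {B} of {A, B} determines non-prime {C, G}, so the relation is not even in 2NF.

1NF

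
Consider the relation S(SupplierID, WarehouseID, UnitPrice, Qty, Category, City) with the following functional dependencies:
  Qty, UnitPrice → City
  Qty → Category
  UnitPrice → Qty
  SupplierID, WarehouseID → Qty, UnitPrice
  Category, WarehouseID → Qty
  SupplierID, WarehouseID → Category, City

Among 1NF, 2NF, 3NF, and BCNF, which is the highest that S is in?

Candidate key: {SupplierID, WarehouseID}. Prime attributes: {SupplierID, WarehouseID}.
Qty, UnitPrice → City breaks BCNF: {Qty, UnitPrice}⁺ = {Category, City, Qty, UnitPrice}, so {Qty, UnitPrice} is not a superkey.
Qty, UnitPrice → City has non-prime {City} on the right and a non-superkey on the left, so 3NF fails.
No proper subset of a key has a non-prime attribute in its closure, so there is no partial dependency; 2NF holds.

2NF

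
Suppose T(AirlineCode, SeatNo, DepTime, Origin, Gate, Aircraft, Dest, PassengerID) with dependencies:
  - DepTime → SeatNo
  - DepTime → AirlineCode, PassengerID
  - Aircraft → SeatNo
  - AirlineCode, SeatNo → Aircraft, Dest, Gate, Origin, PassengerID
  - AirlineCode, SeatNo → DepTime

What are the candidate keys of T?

Closure of {DepTime} is {Aircraft, AirlineCode, DepTime, Dest, Gate, Origin, PassengerID, SeatNo}, the whole schema; {DepTime} is a candidate key.
Closure of {Aircraft, AirlineCode} is {Aircraft, AirlineCode, DepTime, Dest, Gate, Origin, PassengerID, SeatNo}, the whole schema; {Aircraft, AirlineCode} is a candidate key.
Closure of {AirlineCode, SeatNo} is {Aircraft, AirlineCode, DepTime, Dest, Gate, Origin, PassengerID, SeatNo}, the whole schema; {AirlineCode, SeatNo} is a candidate key.
Any other superkey properly contains one of these, so there are no further candidate keys.

{Aircraft, AirlineCode}, {AirlineCode, SeatNo}, {DepTime}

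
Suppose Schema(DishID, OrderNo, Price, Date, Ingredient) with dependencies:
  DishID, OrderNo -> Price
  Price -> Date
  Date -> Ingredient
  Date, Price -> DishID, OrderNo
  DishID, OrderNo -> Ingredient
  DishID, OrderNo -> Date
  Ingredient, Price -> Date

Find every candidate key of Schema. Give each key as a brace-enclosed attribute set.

{Price} is a candidate key since {Price}⁺ = {Date, DishID, Ingredient, OrderNo, Price} covers every attribute.
{DishID, OrderNo} is a candidate key since {DishID, OrderNo}⁺ = {Date, DishID, Ingredient, OrderNo, Price} covers every attribute.
No proper subset of any of these is a key, and no other minimal superkey exists.

{DishID, OrderNo}, {Price}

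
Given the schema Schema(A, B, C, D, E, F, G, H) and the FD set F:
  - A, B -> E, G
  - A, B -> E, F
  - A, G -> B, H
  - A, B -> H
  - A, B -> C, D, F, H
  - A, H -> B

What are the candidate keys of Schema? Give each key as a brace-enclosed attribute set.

{A, B}, {A, G}, {A, H}

Attributes never on any right-hand side: {A} — every candidate key must contain it.
{A, B}⁺ = {A, B, C, D, E, F, G, H} — all of the relation — so {A, B} is a candidate key.
{A, G}⁺ = {A, B, C, D, E, F, G, H} — all of the relation — so {A, G} is a candidate key.
{A, H}⁺ = {A, B, C, D, E, F, G, H} — all of the relation — so {A, H} is a candidate key.
No proper subset of any of these is a key, and no other minimal superkey exists.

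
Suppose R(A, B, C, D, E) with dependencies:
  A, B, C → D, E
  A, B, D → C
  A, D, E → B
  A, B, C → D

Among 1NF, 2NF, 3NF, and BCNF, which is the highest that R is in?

Candidate keys: {A, B, C}, {A, B, D}, {A, D, E}. Prime attributes: {A, B, C, D, E}.
Every FD has a superkey on the left, so the relation is in BCNF.

BCNF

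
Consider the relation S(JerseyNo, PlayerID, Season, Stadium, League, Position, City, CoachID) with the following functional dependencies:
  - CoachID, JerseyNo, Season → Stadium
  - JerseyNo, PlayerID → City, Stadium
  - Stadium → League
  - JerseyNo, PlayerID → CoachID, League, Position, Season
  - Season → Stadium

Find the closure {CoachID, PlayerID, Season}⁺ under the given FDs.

{CoachID, League, PlayerID, Season, Stadium}

Start with {CoachID, PlayerID, Season}.
Season → Stadium applies; add {Stadium} → now {CoachID, PlayerID, Season, Stadium}.
Stadium → League applies; add {League} → now {CoachID, League, PlayerID, Season, Stadium}.
No further FD applies.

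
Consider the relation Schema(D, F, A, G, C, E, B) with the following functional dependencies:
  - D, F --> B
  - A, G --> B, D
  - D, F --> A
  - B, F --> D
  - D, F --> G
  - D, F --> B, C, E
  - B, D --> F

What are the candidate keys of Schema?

{A, G}, {B, D}, {B, F}, {D, F}

Closure of {A, G} is {A, B, C, D, E, F, G}, the whole schema; {A, G} is a candidate key.
Closure of {B, D} is {A, B, C, D, E, F, G}, the whole schema; {B, D} is a candidate key.
Closure of {B, F} is {A, B, C, D, E, F, G}, the whole schema; {B, F} is a candidate key.
Closure of {D, F} is {A, B, C, D, E, F, G}, the whole schema; {D, F} is a candidate key.
These are minimal and exhaustive — every other superkey contains one of them.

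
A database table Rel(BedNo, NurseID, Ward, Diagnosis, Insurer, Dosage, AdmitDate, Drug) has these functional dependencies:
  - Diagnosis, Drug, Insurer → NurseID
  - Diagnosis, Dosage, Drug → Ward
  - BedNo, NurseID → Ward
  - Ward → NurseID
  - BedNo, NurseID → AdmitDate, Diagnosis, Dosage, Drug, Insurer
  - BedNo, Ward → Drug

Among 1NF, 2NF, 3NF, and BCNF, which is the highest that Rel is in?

Candidate keys: {BedNo, Diagnosis, Dosage, Drug}, {BedNo, Diagnosis, Drug, Insurer}, {BedNo, NurseID}, {BedNo, Ward}. Prime attributes: {BedNo, Diagnosis, Dosage, Drug, Insurer, NurseID, Ward}.
For Diagnosis, Drug, Insurer → NurseID we have {Diagnosis, Drug, Insurer}⁺ = {Diagnosis, Drug, Insurer, NurseID}; {Diagnosis, Drug, Insurer} is not a superkey, so BCNF fails.
Since {NurseID} ⊆ prime attributes and every other non-superkey FD also has a prime right side, the schema is in 3NF.

3NF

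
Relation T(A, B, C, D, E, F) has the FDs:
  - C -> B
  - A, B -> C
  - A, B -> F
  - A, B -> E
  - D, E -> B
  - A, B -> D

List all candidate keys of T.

{A, B}, {A, C}, {A, D, E}

{A} never appears on the right of any FD, so every key must include it.
{A, B}⁺ = {A, B, C, D, E, F}, which is every attribute, so {A, B} is a candidate key.
{A, C}⁺ = {A, B, C, D, E, F}, which is every attribute, so {A, C} is a candidate key.
{A, D, E}⁺ = {A, B, C, D, E, F}, which is every attribute, so {A, D, E} is a candidate key.
Any other superkey properly contains one of these, so there are no further candidate keys.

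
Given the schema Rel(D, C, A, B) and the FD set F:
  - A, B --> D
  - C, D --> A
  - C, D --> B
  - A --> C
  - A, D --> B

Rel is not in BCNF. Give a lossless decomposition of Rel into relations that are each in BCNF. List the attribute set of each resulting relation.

{A, B, D}; {A, C}

Candidate keys of the original relation: {A, B}, {A, D}, {C, D}.
Within {A, B, C, D}: {A}⁺ ∩ {A, B, C, D} = {A, C}, not the whole set, so A --> C violates BCNF; decompose into {A, C} and {A, B, D}.
{A, C}: every determinant is a superkey — BCNF.
{A, B, D}: every determinant is a superkey — BCNF.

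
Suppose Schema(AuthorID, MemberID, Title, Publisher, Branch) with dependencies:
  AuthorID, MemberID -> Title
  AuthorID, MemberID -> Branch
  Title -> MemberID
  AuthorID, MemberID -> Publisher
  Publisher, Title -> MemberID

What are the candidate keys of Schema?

{AuthorID, MemberID}, {AuthorID, Title}

Attributes never on any right-hand side: {AuthorID} — every candidate key must contain it.
{AuthorID, MemberID} is a candidate key since {AuthorID, MemberID}⁺ = {AuthorID, Branch, MemberID, Publisher, Title} covers every attribute.
{AuthorID, Title} is a candidate key since {AuthorID, Title}⁺ = {AuthorID, Branch, MemberID, Publisher, Title} covers every attribute.
No proper subset of any of these is a key, and no other minimal superkey exists.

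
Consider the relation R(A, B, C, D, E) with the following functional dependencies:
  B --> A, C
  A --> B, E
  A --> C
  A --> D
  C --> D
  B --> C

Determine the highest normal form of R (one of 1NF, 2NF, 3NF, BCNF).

Candidate keys: {A}, {B}. Prime attributes: {A, B}.
For C --> D we have {C}⁺ = {C, D}; {C} is not a superkey, so BCNF fails.
Because {D} is non-prime and the left side of C --> D is not a superkey, the relation is not in 3NF.
Every candidate key is a single attribute, so no partial dependency is possible; 2NF holds.

2NF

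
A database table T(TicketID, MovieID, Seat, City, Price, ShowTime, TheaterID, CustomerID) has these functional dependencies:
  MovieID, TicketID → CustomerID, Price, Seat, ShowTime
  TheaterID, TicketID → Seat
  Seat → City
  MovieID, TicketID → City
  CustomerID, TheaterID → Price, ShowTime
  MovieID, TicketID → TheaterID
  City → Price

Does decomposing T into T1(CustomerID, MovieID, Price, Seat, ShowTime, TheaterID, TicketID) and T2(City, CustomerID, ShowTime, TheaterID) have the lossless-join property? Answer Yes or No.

Common attributes: {CustomerID, ShowTime, TheaterID}; their closure is {CustomerID, Price, ShowTime, TheaterID}.
Neither T1 nor T2 is contained in that closure, so the decomposition is lossy.

No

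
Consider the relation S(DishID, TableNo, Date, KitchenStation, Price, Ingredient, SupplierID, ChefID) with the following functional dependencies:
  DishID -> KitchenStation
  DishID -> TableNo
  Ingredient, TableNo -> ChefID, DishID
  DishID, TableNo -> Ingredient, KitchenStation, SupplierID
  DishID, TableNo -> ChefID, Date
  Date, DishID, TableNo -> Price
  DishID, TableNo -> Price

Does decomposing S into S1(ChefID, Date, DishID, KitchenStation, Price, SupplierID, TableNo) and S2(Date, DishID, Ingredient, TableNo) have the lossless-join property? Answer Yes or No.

Yes

The shared attributes are {Date, DishID, TableNo} and {Date, DishID, TableNo}⁺ = {ChefID, Date, DishID, Ingredient, KitchenStation, Price, SupplierID, TableNo}.
Since S1 ⊆ {ChefID, Date, DishID, Ingredient, KitchenStation, Price, SupplierID, TableNo}, the intersection is a superkey of S1; the decomposition is lossless.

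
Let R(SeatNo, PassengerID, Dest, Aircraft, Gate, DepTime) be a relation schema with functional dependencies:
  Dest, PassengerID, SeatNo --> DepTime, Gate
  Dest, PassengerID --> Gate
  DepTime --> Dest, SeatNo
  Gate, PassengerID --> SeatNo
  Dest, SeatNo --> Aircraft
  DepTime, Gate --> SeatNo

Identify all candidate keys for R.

{DepTime, PassengerID}, {Dest, PassengerID}

{PassengerID} never appears on the right of any FD, so every key must include it.
Closure of {DepTime, PassengerID} is {Aircraft, DepTime, Dest, Gate, PassengerID, SeatNo}, the whole schema; {DepTime, PassengerID} is a candidate key.
Closure of {Dest, PassengerID} is {Aircraft, DepTime, Dest, Gate, PassengerID, SeatNo}, the whole schema; {Dest, PassengerID} is a candidate key.
Any other superkey properly contains one of these, so there are no further candidate keys.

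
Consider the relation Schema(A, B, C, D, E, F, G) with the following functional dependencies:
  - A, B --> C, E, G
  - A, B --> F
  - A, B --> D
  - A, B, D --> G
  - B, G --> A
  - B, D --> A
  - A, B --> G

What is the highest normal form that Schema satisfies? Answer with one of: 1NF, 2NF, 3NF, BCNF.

BCNF

Candidate keys: {A, B}, {B, D}, {B, G}. Prime attributes: {A, B, D, G}.
Every FD has a superkey on the left, so the relation is in BCNF.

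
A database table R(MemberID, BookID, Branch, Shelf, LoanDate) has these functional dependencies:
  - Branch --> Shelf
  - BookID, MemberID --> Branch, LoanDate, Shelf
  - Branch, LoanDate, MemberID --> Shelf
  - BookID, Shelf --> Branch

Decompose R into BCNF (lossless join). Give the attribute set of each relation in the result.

{BookID, Branch, LoanDate, MemberID}; {Branch, Shelf}

Candidate key of the original relation: {BookID, MemberID}.
{BookID, Branch, LoanDate, MemberID, Shelf}: {Branch} determines {Branch, Shelf} here but is not a superkey — split on Branch --> Shelf, giving {Branch, Shelf} and {BookID, Branch, LoanDate, MemberID}.
{Branch, Shelf} is in BCNF.
{BookID, Branch, LoanDate, MemberID} is in BCNF.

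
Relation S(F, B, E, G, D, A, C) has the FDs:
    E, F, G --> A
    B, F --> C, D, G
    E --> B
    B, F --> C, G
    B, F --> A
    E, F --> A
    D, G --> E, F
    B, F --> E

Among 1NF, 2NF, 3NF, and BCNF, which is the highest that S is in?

3NF

Candidate keys: {B, F}, {D, G}, {E, F}. Prime attributes: {B, D, E, F, G}.
E --> B: {E}⁺ = {B, E}, which is not all of the attributes, so the left side is not a superkey — BCNF is violated.
But every attribute on its right side ({B}) is prime, and the same holds for every other non-superkey FD, so 3NF still holds.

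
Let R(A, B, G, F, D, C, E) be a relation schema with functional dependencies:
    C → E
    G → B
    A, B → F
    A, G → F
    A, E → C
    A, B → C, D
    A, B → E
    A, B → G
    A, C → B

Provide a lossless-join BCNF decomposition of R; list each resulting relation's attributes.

Candidate keys of the original relation: {A, B}, {A, C}, {A, E}, {A, G}.
In {A, B, C, D, E, F, G}, {C} is not a superkey ({C}⁺ restricted to this set is {C, E}), so split on C → E into {C, E} and {A, B, C, D, F, G}.
{C, E} is in BCNF.
In {A, B, C, D, F, G}, {G} is not a superkey ({G}⁺ restricted to this set is {B, G}), so split on G → B into {B, G} and {A, C, D, F, G}.
{B, G} is in BCNF.
{A, C, D, F, G} is in BCNF.

{A, C, D, F, G}; {B, G}; {C, E}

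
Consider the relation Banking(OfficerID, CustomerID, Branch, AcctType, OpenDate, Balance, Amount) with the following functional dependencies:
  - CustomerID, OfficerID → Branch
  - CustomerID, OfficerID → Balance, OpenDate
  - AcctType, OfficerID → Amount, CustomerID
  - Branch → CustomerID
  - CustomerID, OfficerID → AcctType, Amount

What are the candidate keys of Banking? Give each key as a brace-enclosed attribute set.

{OfficerID} never appears on the right of any FD, so every key must include it.
{AcctType, OfficerID}⁺ = {AcctType, Amount, Balance, Branch, CustomerID, OfficerID, OpenDate} — all of the relation — so {AcctType, OfficerID} is a candidate key.
{Branch, OfficerID}⁺ = {AcctType, Amount, Balance, Branch, CustomerID, OfficerID, OpenDate} — all of the relation — so {Branch, OfficerID} is a candidate key.
{CustomerID, OfficerID}⁺ = {AcctType, Amount, Balance, Branch, CustomerID, OfficerID, OpenDate} — all of the relation — so {CustomerID, OfficerID} is a candidate key.
No proper subset of any of these is a key, and no other minimal superkey exists.

{AcctType, OfficerID}, {Branch, OfficerID}, {CustomerID, OfficerID}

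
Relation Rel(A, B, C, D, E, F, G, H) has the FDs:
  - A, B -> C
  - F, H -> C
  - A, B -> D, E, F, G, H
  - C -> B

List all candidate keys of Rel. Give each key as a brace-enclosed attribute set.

Attributes never on any right-hand side: {A} — every candidate key must contain it.
Closure of {A, B} is {A, B, C, D, E, F, G, H}, the whole schema; {A, B} is a candidate key.
Closure of {A, C} is {A, B, C, D, E, F, G, H}, the whole schema; {A, C} is a candidate key.
Closure of {A, F, H} is {A, B, C, D, E, F, G, H}, the whole schema; {A, F, H} is a candidate key.
Any other superkey properly contains one of these, so there are no further candidate keys.

{A, B}, {A, C}, {A, F, H}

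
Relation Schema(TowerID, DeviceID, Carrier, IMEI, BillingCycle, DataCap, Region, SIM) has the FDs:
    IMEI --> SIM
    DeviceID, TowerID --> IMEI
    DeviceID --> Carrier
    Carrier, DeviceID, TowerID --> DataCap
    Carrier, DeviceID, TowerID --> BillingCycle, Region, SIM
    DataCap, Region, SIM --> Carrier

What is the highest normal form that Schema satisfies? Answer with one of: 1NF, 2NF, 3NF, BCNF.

Candidate key: {DeviceID, TowerID}. Prime attributes: {DeviceID, TowerID}.
IMEI --> SIM breaks BCNF: {IMEI}⁺ = {IMEI, SIM}, so {IMEI} is not a superkey.
IMEI --> SIM has non-prime {SIM} on the right and a non-superkey on the left, so 3NF fails.
Since {DeviceID} ⊂ {DeviceID, TowerID} and {DeviceID}⁺ ⊇ {Carrier} with {Carrier} non-prime, there is a partial dependency; 2NF fails.

1NF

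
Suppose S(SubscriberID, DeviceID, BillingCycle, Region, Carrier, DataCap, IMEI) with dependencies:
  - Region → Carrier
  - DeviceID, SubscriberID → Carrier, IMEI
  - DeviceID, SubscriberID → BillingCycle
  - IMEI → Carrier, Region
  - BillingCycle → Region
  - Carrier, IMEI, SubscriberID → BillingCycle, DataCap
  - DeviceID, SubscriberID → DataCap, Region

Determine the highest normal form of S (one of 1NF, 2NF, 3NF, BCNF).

2NF

Candidate key: {DeviceID, SubscriberID}. Prime attributes: {DeviceID, SubscriberID}.
Region → Carrier breaks BCNF: {Region}⁺ = {Carrier, Region}, so {Region} is not a superkey.
Because {Carrier} is non-prime and the left side of Region → Carrier is not a superkey, the relation is not in 3NF.
No non-prime attribute depends on a proper subset of any candidate key, so 2NF holds.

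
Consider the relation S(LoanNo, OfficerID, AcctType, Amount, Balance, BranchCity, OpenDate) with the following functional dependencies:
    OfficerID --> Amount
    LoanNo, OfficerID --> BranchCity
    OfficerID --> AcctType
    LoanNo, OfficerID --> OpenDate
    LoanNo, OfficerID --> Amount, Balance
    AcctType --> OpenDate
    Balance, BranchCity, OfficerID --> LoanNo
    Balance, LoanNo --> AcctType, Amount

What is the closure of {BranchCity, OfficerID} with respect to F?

Start with {BranchCity, OfficerID}.
OfficerID --> Amount applies; add {Amount} → now {Amount, BranchCity, OfficerID}.
OfficerID --> AcctType applies; add {AcctType} → now {AcctType, Amount, BranchCity, OfficerID}.
AcctType --> OpenDate applies; add {OpenDate} → now {AcctType, Amount, BranchCity, OfficerID, OpenDate}.
No further FD applies.

{AcctType, Amount, BranchCity, OfficerID, OpenDate}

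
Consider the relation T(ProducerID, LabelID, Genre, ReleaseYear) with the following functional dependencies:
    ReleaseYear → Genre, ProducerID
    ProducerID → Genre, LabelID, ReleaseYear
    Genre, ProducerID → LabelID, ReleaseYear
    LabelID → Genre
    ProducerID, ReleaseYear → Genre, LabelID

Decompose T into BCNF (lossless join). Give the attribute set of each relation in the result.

{Genre, LabelID}; {LabelID, ProducerID, ReleaseYear}

Candidate keys of the original relation: {ProducerID}, {ReleaseYear}.
In {Genre, LabelID, ProducerID, ReleaseYear}, {LabelID} is not a superkey ({LabelID}⁺ restricted to this set is {Genre, LabelID}), so split on LabelID → Genre into {Genre, LabelID} and {LabelID, ProducerID, ReleaseYear}.
{Genre, LabelID}: every determinant is a superkey — BCNF.
{LabelID, ProducerID, ReleaseYear}: every determinant is a superkey — BCNF.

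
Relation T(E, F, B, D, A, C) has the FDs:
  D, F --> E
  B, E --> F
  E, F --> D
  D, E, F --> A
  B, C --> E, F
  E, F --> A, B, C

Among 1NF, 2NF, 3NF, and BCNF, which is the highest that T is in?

Candidate keys: {B, C}, {B, E}, {D, F}, {E, F}. Prime attributes: {B, C, D, E, F}.
Every FD has a superkey on the left, so the relation is in BCNF.

BCNF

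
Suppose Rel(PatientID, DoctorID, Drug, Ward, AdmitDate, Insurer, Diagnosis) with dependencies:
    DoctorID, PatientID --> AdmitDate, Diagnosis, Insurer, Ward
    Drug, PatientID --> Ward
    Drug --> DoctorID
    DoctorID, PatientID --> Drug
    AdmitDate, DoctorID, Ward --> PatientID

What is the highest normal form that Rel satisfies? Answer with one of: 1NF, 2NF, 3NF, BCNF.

Candidate keys: {AdmitDate, DoctorID, Ward}, {AdmitDate, Drug, Ward}, {DoctorID, PatientID}, {Drug, PatientID}. Prime attributes: {AdmitDate, DoctorID, Drug, PatientID, Ward}.
Drug --> DoctorID breaks BCNF: {Drug}⁺ = {DoctorID, Drug}, so {Drug} is not a superkey.
But every attribute on its right side ({DoctorID}) is prime, and the same holds for every other non-superkey FD, so 3NF still holds.

3NF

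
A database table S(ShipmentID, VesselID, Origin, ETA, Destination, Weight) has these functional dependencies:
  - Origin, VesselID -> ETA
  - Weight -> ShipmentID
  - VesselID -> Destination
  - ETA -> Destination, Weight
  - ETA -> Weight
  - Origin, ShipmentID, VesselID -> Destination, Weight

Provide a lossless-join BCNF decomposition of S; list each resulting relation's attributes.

{Destination, VesselID}; {ETA, Origin, VesselID}; {ETA, Weight}; {ShipmentID, Weight}

Candidate key of the original relation: {Origin, VesselID}.
{Destination, ETA, Origin, ShipmentID, VesselID, Weight}: {Weight} determines {ShipmentID, Weight} here but is not a superkey — split on Weight -> ShipmentID, giving {ShipmentID, Weight} and {Destination, ETA, Origin, VesselID, Weight}.
{ShipmentID, Weight} is in BCNF.
{Destination, ETA, Origin, VesselID, Weight}: {VesselID} determines {Destination, VesselID} here but is not a superkey — split on VesselID -> Destination, giving {Destination, VesselID} and {ETA, Origin, VesselID, Weight}.
{Destination, VesselID} is in BCNF.
{ETA, Origin, VesselID, Weight}: {ETA} determines {ETA, Weight} here but is not a superkey — split on ETA -> Weight, giving {ETA, Weight} and {ETA, Origin, VesselID}.
{ETA, Weight} is in BCNF.
{ETA, Origin, VesselID} is in BCNF.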